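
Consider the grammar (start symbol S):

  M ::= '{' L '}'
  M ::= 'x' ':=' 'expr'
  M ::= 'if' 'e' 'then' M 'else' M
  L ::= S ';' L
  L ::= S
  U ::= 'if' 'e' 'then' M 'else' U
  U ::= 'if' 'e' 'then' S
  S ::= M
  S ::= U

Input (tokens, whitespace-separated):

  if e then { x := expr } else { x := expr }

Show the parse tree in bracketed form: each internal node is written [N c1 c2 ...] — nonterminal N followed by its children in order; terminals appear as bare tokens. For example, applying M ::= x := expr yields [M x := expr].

S
M
if e then M else M
if e then { L } else M
if e then { S } else M
if e then { M } else M
if e then { x := expr } else M
if e then { x := expr } else { L }
if e then { x := expr } else { S }
if e then { x := expr } else { M }
if e then { x := expr } else { x := expr }

[S [M if e then [M { [L [S [M x := expr]]] }] else [M { [L [S [M x := expr]]] }]]]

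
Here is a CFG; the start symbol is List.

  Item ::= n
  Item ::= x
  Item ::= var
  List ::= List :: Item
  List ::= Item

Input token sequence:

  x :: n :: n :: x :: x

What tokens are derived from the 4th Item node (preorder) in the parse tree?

[List [List [List [List [List [Item x]] :: [Item n]] :: [Item n]] :: [Item x]] :: [Item x]]

x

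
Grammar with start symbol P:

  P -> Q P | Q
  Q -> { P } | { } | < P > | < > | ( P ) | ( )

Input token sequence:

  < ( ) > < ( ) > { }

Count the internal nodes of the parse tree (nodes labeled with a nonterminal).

[P [Q < [P [Q ( )]] >] [P [Q < [P [Q ( )]] >] [P [Q { }]]]]

10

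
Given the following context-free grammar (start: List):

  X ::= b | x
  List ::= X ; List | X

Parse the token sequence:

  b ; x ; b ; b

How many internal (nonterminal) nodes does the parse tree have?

8

[List [X b] ; [List [X x] ; [List [X b] ; [List [X b]]]]]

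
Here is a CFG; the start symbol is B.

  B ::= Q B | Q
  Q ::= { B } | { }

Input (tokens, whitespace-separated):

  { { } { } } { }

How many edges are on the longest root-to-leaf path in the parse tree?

[B [Q { [B [Q { }] [B [Q { }]]] }] [B [Q { }]]]

5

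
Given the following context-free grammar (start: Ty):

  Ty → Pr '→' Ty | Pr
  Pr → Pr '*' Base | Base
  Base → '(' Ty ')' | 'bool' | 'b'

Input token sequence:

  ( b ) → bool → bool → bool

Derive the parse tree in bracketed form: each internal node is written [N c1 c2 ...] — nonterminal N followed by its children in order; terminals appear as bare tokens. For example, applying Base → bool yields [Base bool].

[Ty [Pr [Base ( [Ty [Pr [Base b]]] )]] → [Ty [Pr [Base bool]] → [Ty [Pr [Base bool]] → [Ty [Pr [Base bool]]]]]]

Ty
Pr → Ty
Base → Ty
( Ty ) → Ty
( Pr ) → Ty
( Base ) → Ty
( b ) → Ty
( b ) → Pr → Ty
( b ) → Base → Ty
( b ) → bool → Ty
( b ) → bool → Pr → Ty
( b ) → bool → Base → Ty
( b ) → bool → bool → Ty
( b ) → bool → bool → Pr
( b ) → bool → bool → Base
( b ) → bool → bool → bool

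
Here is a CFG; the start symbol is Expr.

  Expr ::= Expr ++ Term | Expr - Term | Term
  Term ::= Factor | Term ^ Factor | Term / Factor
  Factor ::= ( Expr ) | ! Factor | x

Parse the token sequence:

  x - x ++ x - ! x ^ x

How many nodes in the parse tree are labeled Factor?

[Expr [Expr [Expr [Expr [Term [Factor x]]] - [Term [Factor x]]] ++ [Term [Factor x]]] - [Term [Term [Factor ! [Factor x]]] ^ [Factor x]]]

6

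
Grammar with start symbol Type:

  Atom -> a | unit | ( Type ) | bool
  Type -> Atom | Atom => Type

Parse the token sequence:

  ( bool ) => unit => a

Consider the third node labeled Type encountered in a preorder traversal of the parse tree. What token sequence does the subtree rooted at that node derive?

unit => a

[Type [Atom ( [Type [Atom bool]] )] => [Type [Atom unit] => [Type [Atom a]]]]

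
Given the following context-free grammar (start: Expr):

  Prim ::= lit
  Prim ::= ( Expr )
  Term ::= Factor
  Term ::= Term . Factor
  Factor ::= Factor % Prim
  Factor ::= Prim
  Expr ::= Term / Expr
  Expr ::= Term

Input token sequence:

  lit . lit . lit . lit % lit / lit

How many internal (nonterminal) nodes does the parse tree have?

[Expr [Term [Term [Term [Term [Factor [Prim lit]]] . [Factor [Prim lit]]] . [Factor [Prim lit]]] . [Factor [Factor [Prim lit]] % [Prim lit]]] / [Expr [Term [Factor [Prim lit]]]]]

19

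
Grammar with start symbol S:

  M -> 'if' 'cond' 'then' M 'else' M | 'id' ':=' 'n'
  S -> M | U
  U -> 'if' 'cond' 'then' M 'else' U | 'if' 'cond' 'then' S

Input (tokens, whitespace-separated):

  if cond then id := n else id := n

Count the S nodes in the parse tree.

[S [M if cond then [M id := n] else [M id := n]]]

1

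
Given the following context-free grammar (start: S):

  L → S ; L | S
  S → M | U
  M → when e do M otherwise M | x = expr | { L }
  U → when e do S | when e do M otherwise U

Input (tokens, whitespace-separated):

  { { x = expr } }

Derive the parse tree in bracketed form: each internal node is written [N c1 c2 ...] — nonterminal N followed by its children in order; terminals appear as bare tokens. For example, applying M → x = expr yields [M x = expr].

S
M
{ L }
{ S }
{ M }
{ { L } }
{ { S } }
{ { M } }
{ { x = expr } }

[S [M { [L [S [M { [L [S [M x = expr]]] }]]] }]]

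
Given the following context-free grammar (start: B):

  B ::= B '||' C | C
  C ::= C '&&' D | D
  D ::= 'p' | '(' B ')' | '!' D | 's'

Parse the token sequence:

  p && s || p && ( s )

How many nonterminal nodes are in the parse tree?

[B [B [C [C [D p]] && [D s]]] || [C [C [D p]] && [D ( [B [C [D s]]] )]]]

13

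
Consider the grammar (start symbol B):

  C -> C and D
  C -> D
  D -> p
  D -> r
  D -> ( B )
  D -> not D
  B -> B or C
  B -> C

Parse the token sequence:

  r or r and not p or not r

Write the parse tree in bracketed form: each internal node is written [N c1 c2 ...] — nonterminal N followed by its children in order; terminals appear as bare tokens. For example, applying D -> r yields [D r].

[B [B [B [C [D r]]] or [C [C [D r]] and [D not [D p]]]] or [C [D not [D r]]]]

B
B or C
B or C or C
C or C or C
D or C or C
r or C or C
r or C and D or C
r or D and D or C
r or r and D or C
r or r and not D or C
r or r and not p or C
r or r and not p or D
r or r and not p or not D
r or r and not p or not r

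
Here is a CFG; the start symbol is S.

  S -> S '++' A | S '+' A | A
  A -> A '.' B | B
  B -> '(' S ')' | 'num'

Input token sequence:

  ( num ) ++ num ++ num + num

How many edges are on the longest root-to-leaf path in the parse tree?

9

[S [S [S [S [A [B ( [S [A [B num]]] )]]] ++ [A [B num]]] ++ [A [B num]]] + [A [B num]]]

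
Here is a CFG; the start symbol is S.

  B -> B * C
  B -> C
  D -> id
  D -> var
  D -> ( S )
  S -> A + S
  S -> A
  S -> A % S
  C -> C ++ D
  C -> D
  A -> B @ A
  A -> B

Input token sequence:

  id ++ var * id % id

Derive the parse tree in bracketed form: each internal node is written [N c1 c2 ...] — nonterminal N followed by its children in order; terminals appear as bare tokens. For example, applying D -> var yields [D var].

[S [A [B [B [C [C [D id]] ++ [D var]]] * [C [D id]]]] % [S [A [B [C [D id]]]]]]

S
A % S
B % S
B * C % S
C * C % S
C ++ D * C % S
D ++ D * C % S
id ++ D * C % S
id ++ var * C % S
id ++ var * D % S
id ++ var * id % S
id ++ var * id % A
id ++ var * id % B
id ++ var * id % C
id ++ var * id % D
id ++ var * id % id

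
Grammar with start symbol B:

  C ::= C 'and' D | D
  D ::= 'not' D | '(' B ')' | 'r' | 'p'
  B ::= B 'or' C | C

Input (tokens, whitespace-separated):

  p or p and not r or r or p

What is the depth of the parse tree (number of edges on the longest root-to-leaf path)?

6

[B [B [B [B [C [D p]]] or [C [C [D p]] and [D not [D r]]]] or [C [D r]]] or [C [D p]]]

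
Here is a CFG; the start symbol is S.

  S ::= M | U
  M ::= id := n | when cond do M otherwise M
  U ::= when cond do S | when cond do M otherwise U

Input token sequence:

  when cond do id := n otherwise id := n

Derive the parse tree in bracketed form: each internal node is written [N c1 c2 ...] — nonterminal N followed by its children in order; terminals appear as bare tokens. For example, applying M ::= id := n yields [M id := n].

[S [M when cond do [M id := n] otherwise [M id := n]]]

S
M
when cond do M otherwise M
when cond do id := n otherwise M
when cond do id := n otherwise id := n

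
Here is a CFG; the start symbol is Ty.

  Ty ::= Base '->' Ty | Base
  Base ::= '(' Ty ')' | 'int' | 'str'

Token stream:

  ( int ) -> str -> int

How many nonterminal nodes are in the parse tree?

8

[Ty [Base ( [Ty [Base int]] )] -> [Ty [Base str] -> [Ty [Base int]]]]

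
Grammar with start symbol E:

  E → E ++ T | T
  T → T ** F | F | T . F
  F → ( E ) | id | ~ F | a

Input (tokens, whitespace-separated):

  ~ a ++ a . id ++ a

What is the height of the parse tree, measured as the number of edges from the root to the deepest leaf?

[E [E [E [T [F ~ [F a]]]] ++ [T [T [F a]] . [F id]]] ++ [T [F a]]]

6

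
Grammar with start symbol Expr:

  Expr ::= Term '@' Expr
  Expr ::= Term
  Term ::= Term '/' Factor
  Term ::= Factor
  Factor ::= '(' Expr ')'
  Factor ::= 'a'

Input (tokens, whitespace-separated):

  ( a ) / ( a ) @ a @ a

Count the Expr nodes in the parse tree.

5

[Expr [Term [Term [Factor ( [Expr [Term [Factor a]]] )]] / [Factor ( [Expr [Term [Factor a]]] )]] @ [Expr [Term [Factor a]] @ [Expr [Term [Factor a]]]]]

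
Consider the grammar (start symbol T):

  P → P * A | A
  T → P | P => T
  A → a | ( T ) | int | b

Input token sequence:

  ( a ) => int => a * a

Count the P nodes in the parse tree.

[T [P [A ( [T [P [A a]]] )]] => [T [P [A int]] => [T [P [P [A a]] * [A a]]]]]

5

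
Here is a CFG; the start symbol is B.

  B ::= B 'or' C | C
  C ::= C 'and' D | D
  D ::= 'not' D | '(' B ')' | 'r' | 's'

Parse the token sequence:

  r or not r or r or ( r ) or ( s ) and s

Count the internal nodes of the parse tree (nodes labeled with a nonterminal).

[B [B [B [B [B [C [D r]]] or [C [D not [D r]]]] or [C [D r]]] or [C [D ( [B [C [D r]]] )]]] or [C [C [D ( [B [C [D s]]] )]] and [D s]]]

24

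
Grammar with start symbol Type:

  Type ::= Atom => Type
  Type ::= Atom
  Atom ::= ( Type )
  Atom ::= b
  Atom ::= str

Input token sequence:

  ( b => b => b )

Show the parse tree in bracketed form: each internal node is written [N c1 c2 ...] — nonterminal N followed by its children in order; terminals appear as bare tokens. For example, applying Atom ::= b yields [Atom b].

Type
Atom
( Type )
( Atom => Type )
( b => Type )
( b => Atom => Type )
( b => b => Type )
( b => b => Atom )
( b => b => b )

[Type [Atom ( [Type [Atom b] => [Type [Atom b] => [Type [Atom b]]]] )]]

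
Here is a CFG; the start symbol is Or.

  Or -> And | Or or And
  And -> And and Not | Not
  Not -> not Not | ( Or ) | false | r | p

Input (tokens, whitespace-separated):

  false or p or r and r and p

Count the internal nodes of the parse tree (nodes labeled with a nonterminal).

[Or [Or [Or [And [Not false]]] or [And [Not p]]] or [And [And [And [Not r]] and [Not r]] and [Not p]]]

13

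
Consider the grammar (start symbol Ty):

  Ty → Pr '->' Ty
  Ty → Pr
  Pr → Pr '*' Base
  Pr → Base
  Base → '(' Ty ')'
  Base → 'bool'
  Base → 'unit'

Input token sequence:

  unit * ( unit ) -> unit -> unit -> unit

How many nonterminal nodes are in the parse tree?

17

[Ty [Pr [Pr [Base unit]] * [Base ( [Ty [Pr [Base unit]]] )]] -> [Ty [Pr [Base unit]] -> [Ty [Pr [Base unit]] -> [Ty [Pr [Base unit]]]]]]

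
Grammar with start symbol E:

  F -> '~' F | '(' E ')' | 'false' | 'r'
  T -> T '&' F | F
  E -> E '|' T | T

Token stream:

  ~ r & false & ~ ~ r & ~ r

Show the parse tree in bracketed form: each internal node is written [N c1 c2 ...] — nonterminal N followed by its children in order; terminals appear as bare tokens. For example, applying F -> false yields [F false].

E
T
T & F
T & F & F
T & F & F & F
F & F & F & F
~ F & F & F & F
~ r & F & F & F
~ r & false & F & F
~ r & false & ~ F & F
~ r & false & ~ ~ F & F
~ r & false & ~ ~ r & F
~ r & false & ~ ~ r & ~ F
~ r & false & ~ ~ r & ~ r

[E [T [T [T [T [F ~ [F r]]] & [F false]] & [F ~ [F ~ [F r]]]] & [F ~ [F r]]]]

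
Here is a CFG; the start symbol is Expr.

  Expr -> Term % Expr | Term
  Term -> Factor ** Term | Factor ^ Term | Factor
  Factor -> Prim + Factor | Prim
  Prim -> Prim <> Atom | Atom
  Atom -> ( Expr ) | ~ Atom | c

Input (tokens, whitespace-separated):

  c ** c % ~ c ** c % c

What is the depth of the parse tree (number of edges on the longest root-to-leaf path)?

[Expr [Term [Factor [Prim [Atom c]]] ** [Term [Factor [Prim [Atom c]]]]] % [Expr [Term [Factor [Prim [Atom ~ [Atom c]]]] ** [Term [Factor [Prim [Atom c]]]]] % [Expr [Term [Factor [Prim [Atom c]]]]]]]

7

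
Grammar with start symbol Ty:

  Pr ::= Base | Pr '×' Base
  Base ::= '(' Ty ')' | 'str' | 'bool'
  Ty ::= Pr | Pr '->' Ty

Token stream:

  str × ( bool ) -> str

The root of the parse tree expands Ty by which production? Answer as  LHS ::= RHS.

[Ty [Pr [Pr [Base str]] × [Base ( [Ty [Pr [Base bool]]] )]] -> [Ty [Pr [Base str]]]]

Ty ::= Pr '->' Ty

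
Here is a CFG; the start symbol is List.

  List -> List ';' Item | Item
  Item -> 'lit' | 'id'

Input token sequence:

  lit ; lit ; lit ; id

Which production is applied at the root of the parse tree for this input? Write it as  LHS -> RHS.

[List [List [List [List [Item lit]] ; [Item lit]] ; [Item lit]] ; [Item id]]

List -> List ';' Item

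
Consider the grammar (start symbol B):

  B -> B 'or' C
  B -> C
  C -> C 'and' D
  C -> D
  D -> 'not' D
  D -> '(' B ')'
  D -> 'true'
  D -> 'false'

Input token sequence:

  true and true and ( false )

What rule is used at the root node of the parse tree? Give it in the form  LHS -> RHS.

B -> C

[B [C [C [C [D true]] and [D true]] and [D ( [B [C [D false]]] )]]]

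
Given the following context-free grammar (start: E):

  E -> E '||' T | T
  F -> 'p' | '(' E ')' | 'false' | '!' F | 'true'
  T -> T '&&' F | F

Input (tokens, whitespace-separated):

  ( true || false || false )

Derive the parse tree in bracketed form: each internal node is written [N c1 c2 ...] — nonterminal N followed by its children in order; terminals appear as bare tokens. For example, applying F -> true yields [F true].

[E [T [F ( [E [E [E [T [F true]]] || [T [F false]]] || [T [F false]]] )]]]

E
T
F
( E )
( E || T )
( E || T || T )
( T || T || T )
( F || T || T )
( true || T || T )
( true || F || T )
( true || false || T )
( true || false || F )
( true || false || false )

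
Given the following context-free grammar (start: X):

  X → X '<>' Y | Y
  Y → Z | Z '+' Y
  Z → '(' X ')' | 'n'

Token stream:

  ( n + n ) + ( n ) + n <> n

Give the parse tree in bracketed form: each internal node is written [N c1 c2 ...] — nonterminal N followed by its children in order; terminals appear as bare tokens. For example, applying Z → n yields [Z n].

[X [X [Y [Z ( [X [Y [Z n] + [Y [Z n]]]] )] + [Y [Z ( [X [Y [Z n]]] )] + [Y [Z n]]]]] <> [Y [Z n]]]

X
X <> Y
Y <> Y
Z + Y <> Y
( X ) + Y <> Y
( Y ) + Y <> Y
( Z + Y ) + Y <> Y
( n + Y ) + Y <> Y
( n + Z ) + Y <> Y
( n + n ) + Y <> Y
( n + n ) + Z + Y <> Y
( n + n ) + ( X ) + Y <> Y
( n + n ) + ( Y ) + Y <> Y
( n + n ) + ( Z ) + Y <> Y
( n + n ) + ( n ) + Y <> Y
( n + n ) + ( n ) + Z <> Y
( n + n ) + ( n ) + n <> Y
( n + n ) + ( n ) + n <> Z
( n + n ) + ( n ) + n <> n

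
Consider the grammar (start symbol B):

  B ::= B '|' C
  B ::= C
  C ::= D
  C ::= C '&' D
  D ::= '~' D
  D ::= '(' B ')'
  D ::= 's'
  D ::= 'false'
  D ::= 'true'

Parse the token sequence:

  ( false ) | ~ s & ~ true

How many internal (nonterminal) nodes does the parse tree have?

[B [B [C [D ( [B [C [D false]]] )]]] | [C [C [D ~ [D s]]] & [D ~ [D true]]]]

13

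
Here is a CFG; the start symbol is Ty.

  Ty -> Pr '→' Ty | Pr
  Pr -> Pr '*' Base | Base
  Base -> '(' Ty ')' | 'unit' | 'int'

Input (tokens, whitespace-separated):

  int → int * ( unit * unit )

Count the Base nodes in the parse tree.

[Ty [Pr [Base int]] → [Ty [Pr [Pr [Base int]] * [Base ( [Ty [Pr [Pr [Base unit]] * [Base unit]]] )]]]]

5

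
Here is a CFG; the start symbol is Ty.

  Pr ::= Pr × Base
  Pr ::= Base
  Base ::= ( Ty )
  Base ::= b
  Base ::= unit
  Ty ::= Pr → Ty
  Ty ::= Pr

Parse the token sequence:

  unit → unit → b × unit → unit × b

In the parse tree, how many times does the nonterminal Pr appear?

[Ty [Pr [Base unit]] → [Ty [Pr [Base unit]] → [Ty [Pr [Pr [Base b]] × [Base unit]] → [Ty [Pr [Pr [Base unit]] × [Base b]]]]]]

6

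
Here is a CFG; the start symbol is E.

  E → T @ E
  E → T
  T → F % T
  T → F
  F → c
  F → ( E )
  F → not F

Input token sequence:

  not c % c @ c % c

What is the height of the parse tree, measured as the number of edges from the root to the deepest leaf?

[E [T [F not [F c]] % [T [F c]]] @ [E [T [F c] % [T [F c]]]]]

5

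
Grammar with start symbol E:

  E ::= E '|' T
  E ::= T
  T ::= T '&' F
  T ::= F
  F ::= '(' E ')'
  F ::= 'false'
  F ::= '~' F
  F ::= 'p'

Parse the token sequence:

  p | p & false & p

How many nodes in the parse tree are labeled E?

[E [E [T [F p]]] | [T [T [T [F p]] & [F false]] & [F p]]]

2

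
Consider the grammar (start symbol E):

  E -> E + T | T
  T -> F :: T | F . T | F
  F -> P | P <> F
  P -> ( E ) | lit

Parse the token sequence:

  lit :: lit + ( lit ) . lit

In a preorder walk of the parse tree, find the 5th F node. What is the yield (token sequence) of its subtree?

lit

[E [E [T [F [P lit]] :: [T [F [P lit]]]]] + [T [F [P ( [E [T [F [P lit]]]] )]] . [T [F [P lit]]]]]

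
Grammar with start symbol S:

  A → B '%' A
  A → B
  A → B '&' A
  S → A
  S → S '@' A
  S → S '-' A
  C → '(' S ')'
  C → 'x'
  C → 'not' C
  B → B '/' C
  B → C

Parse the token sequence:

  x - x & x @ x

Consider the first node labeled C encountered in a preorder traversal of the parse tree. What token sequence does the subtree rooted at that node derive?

[S [S [S [A [B [C x]]]] - [A [B [C x]] & [A [B [C x]]]]] @ [A [B [C x]]]]

x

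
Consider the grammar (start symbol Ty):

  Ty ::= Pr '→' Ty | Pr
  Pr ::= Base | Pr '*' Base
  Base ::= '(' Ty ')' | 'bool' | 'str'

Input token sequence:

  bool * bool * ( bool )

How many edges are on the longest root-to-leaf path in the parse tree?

[Ty [Pr [Pr [Pr [Base bool]] * [Base bool]] * [Base ( [Ty [Pr [Base bool]]] )]]]

6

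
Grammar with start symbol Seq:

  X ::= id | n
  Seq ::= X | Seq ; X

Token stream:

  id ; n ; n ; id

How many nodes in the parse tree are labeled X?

[Seq [Seq [Seq [Seq [X id]] ; [X n]] ; [X n]] ; [X id]]

4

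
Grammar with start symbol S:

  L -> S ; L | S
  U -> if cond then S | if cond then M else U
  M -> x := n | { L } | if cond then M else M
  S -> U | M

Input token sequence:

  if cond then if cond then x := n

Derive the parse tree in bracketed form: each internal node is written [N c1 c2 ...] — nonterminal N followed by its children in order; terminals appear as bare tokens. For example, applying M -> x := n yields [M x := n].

S
U
if cond then S
if cond then U
if cond then if cond then S
if cond then if cond then M
if cond then if cond then x := n

[S [U if cond then [S [U if cond then [S [M x := n]]]]]]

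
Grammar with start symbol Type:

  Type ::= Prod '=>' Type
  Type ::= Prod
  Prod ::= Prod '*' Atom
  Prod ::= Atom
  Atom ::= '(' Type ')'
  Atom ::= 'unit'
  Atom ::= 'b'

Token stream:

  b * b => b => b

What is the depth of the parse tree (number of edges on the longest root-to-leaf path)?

5

[Type [Prod [Prod [Atom b]] * [Atom b]] => [Type [Prod [Atom b]] => [Type [Prod [Atom b]]]]]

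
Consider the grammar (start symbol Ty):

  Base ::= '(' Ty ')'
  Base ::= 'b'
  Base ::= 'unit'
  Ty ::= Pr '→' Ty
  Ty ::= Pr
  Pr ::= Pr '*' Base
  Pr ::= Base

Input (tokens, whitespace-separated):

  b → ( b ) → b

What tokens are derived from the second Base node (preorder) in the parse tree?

[Ty [Pr [Base b]] → [Ty [Pr [Base ( [Ty [Pr [Base b]]] )]] → [Ty [Pr [Base b]]]]]

( b )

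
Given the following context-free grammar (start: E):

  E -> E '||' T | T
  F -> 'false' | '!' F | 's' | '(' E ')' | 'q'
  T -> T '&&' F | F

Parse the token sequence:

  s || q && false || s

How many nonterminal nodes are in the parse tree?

[E [E [E [T [F s]]] || [T [T [F q]] && [F false]]] || [T [F s]]]

11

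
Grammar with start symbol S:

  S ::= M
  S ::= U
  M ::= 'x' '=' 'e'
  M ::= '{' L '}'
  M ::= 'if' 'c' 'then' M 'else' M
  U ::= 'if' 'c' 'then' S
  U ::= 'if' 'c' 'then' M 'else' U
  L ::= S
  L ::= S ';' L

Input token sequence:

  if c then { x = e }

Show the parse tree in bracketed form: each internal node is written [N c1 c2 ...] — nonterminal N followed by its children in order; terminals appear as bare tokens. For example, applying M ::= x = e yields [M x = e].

[S [U if c then [S [M { [L [S [M x = e]]] }]]]]

S
U
if c then S
if c then M
if c then { L }
if c then { S }
if c then { M }
if c then { x = e }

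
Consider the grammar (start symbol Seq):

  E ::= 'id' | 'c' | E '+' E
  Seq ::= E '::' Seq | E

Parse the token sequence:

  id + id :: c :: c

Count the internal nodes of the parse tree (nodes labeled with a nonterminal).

8

[Seq [E [E id] + [E id]] :: [Seq [E c] :: [Seq [E c]]]]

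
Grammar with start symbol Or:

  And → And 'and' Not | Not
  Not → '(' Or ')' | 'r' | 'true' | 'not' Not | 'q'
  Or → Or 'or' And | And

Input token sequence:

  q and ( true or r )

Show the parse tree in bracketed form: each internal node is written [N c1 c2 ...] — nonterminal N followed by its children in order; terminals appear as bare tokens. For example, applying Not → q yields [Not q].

[Or [And [And [Not q]] and [Not ( [Or [Or [And [Not true]]] or [And [Not r]]] )]]]

Or
And
And and Not
Not and Not
q and Not
q and ( Or )
q and ( Or or And )
q and ( And or And )
q and ( Not or And )
q and ( true or And )
q and ( true or Not )
q and ( true or r )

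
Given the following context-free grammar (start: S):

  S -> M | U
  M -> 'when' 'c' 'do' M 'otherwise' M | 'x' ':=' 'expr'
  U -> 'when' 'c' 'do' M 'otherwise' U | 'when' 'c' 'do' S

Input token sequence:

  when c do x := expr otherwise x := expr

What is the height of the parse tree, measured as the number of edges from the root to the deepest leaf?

[S [M when c do [M x := expr] otherwise [M x := expr]]]

3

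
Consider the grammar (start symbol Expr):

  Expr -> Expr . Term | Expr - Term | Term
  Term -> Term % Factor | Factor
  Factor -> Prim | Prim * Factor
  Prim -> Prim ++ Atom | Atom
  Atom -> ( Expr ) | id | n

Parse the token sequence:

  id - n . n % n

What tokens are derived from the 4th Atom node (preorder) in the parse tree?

n

[Expr [Expr [Expr [Term [Factor [Prim [Atom id]]]]] - [Term [Factor [Prim [Atom n]]]]] . [Term [Term [Factor [Prim [Atom n]]]] % [Factor [Prim [Atom n]]]]]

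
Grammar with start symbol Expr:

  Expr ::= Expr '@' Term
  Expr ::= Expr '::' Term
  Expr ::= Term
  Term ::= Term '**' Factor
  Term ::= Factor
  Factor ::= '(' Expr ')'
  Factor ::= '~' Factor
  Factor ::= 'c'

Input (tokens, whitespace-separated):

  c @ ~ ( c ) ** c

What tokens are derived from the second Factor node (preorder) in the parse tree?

[Expr [Expr [Term [Factor c]]] @ [Term [Term [Factor ~ [Factor ( [Expr [Term [Factor c]]] )]]] ** [Factor c]]]

~ ( c )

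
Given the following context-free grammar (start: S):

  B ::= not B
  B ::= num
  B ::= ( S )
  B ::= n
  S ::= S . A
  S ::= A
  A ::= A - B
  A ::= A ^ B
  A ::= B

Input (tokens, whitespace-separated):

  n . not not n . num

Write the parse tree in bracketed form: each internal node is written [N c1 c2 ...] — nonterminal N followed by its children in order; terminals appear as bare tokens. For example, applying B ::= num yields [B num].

S
S . A
S . A . A
A . A . A
B . A . A
n . A . A
n . B . A
n . not B . A
n . not not B . A
n . not not n . A
n . not not n . B
n . not not n . num

[S [S [S [A [B n]]] . [A [B not [B not [B n]]]]] . [A [B num]]]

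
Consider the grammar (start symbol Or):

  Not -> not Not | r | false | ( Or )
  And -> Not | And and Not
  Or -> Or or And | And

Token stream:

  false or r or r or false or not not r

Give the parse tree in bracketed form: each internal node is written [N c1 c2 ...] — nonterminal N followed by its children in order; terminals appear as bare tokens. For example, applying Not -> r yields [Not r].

Or
Or or And
Or or And or And
Or or And or And or And
Or or And or And or And or And
And or And or And or And or And
Not or And or And or And or And
false or And or And or And or And
false or Not or And or And or And
false or r or And or And or And
false or r or Not or And or And
false or r or r or And or And
false or r or r or Not or And
false or r or r or false or And
false or r or r or false or Not
false or r or r or false or not Not
false or r or r or false or not not Not
false or r or r or false or not not r

[Or [Or [Or [Or [Or [And [Not false]]] or [And [Not r]]] or [And [Not r]]] or [And [Not false]]] or [And [Not not [Not not [Not r]]]]]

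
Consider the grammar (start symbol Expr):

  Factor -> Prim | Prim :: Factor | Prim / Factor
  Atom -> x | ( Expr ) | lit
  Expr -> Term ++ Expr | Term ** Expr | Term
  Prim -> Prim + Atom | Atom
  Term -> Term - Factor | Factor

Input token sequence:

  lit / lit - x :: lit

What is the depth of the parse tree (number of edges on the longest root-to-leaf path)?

[Expr [Term [Term [Factor [Prim [Atom lit]] / [Factor [Prim [Atom lit]]]]] - [Factor [Prim [Atom x]] :: [Factor [Prim [Atom lit]]]]]]

7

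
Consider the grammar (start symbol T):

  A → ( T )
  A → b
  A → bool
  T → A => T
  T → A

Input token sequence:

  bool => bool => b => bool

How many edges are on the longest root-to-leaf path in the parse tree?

[T [A bool] => [T [A bool] => [T [A b] => [T [A bool]]]]]

5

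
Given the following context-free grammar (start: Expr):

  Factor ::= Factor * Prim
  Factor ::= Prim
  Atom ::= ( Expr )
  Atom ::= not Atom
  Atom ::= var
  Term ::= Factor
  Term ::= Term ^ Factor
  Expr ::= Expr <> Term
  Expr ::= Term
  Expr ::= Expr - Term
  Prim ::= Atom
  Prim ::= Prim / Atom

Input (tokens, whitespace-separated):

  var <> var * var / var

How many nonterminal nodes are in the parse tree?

[Expr [Expr [Term [Factor [Prim [Atom var]]]]] <> [Term [Factor [Factor [Prim [Atom var]]] * [Prim [Prim [Atom var]] / [Atom var]]]]]

15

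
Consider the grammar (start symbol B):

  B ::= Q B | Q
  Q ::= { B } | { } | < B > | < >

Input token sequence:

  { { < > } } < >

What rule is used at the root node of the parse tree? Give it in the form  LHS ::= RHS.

[B [Q { [B [Q { [B [Q < >]] }]] }] [B [Q < >]]]

B ::= Q B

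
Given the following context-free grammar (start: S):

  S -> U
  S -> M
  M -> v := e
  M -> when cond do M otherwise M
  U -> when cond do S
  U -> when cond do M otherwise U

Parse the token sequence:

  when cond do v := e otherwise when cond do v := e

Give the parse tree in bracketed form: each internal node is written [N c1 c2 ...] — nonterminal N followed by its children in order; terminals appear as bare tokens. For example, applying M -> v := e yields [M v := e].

S
U
when cond do M otherwise U
when cond do v := e otherwise U
when cond do v := e otherwise when cond do S
when cond do v := e otherwise when cond do M
when cond do v := e otherwise when cond do v := e

[S [U when cond do [M v := e] otherwise [U when cond do [S [M v := e]]]]]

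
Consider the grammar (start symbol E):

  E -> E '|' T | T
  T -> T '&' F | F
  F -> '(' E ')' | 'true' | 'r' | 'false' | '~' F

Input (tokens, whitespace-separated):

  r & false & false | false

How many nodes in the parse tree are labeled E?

2

[E [E [T [T [T [F r]] & [F false]] & [F false]]] | [T [F false]]]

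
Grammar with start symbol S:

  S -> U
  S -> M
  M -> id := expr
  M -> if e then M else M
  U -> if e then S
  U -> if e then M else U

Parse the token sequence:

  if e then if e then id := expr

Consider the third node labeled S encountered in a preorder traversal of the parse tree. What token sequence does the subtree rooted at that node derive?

id := expr

[S [U if e then [S [U if e then [S [M id := expr]]]]]]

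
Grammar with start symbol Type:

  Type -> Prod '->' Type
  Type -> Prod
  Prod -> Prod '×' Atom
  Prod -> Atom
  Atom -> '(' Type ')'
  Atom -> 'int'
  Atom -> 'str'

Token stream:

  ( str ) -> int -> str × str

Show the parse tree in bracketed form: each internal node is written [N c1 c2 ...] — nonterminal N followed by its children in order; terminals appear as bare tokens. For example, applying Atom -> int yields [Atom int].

[Type [Prod [Atom ( [Type [Prod [Atom str]]] )]] -> [Type [Prod [Atom int]] -> [Type [Prod [Prod [Atom str]] × [Atom str]]]]]

Type
Prod -> Type
Atom -> Type
( Type ) -> Type
( Prod ) -> Type
( Atom ) -> Type
( str ) -> Type
( str ) -> Prod -> Type
( str ) -> Atom -> Type
( str ) -> int -> Type
( str ) -> int -> Prod
( str ) -> int -> Prod × Atom
( str ) -> int -> Atom × Atom
( str ) -> int -> str × Atom
( str ) -> int -> str × str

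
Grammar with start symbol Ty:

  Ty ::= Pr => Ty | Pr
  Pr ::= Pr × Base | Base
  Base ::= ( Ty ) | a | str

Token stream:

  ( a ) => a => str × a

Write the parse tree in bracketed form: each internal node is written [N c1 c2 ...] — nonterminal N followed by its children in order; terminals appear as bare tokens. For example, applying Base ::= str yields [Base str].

[Ty [Pr [Base ( [Ty [Pr [Base a]]] )]] => [Ty [Pr [Base a]] => [Ty [Pr [Pr [Base str]] × [Base a]]]]]

Ty
Pr => Ty
Base => Ty
( Ty ) => Ty
( Pr ) => Ty
( Base ) => Ty
( a ) => Ty
( a ) => Pr => Ty
( a ) => Base => Ty
( a ) => a => Ty
( a ) => a => Pr
( a ) => a => Pr × Base
( a ) => a => Base × Base
( a ) => a => str × Base
( a ) => a => str × a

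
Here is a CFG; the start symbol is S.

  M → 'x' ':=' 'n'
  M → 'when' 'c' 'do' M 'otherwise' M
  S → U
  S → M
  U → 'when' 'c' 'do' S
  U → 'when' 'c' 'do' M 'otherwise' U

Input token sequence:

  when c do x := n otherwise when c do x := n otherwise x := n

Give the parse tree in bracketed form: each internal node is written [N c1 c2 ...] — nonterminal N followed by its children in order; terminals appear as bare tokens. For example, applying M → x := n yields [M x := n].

[S [M when c do [M x := n] otherwise [M when c do [M x := n] otherwise [M x := n]]]]

S
M
when c do M otherwise M
when c do x := n otherwise M
when c do x := n otherwise when c do M otherwise M
when c do x := n otherwise when c do x := n otherwise M
when c do x := n otherwise when c do x := n otherwise x := n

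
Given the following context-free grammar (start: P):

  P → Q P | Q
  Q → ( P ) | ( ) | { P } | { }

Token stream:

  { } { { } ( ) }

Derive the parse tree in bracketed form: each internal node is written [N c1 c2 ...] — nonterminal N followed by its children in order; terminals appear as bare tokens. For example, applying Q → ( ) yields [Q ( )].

P
Q P
{ } P
{ } Q
{ } { P }
{ } { Q P }
{ } { { } P }
{ } { { } Q }
{ } { { } ( ) }

[P [Q { }] [P [Q { [P [Q { }] [P [Q ( )]]] }]]]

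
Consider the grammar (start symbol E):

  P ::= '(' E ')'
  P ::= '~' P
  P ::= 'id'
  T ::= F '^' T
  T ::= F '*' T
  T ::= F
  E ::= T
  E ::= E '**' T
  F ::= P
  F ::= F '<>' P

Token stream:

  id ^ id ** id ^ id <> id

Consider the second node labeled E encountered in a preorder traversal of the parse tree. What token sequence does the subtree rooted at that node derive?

id ^ id

[E [E [T [F [P id]] ^ [T [F [P id]]]]] ** [T [F [P id]] ^ [T [F [F [P id]] <> [P id]]]]]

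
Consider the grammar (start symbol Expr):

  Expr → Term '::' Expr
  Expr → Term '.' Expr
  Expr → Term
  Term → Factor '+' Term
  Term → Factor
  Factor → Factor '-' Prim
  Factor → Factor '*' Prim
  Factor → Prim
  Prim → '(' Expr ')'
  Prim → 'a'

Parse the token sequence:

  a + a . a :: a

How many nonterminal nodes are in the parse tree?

15

[Expr [Term [Factor [Prim a]] + [Term [Factor [Prim a]]]] . [Expr [Term [Factor [Prim a]]] :: [Expr [Term [Factor [Prim a]]]]]]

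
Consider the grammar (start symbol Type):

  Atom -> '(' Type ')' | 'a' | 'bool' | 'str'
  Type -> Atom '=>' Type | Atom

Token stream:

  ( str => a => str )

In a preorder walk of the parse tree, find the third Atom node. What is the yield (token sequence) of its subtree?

a

[Type [Atom ( [Type [Atom str] => [Type [Atom a] => [Type [Atom str]]]] )]]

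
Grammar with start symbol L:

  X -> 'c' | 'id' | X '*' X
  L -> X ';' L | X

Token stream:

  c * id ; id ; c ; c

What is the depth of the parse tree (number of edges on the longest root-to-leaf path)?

5

[L [X [X c] * [X id]] ; [L [X id] ; [L [X c] ; [L [X c]]]]]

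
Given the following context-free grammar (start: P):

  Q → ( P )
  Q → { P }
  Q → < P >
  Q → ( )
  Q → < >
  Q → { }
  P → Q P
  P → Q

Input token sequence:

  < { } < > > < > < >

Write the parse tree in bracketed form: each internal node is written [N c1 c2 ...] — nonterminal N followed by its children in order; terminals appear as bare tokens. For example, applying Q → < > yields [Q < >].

[P [Q < [P [Q { }] [P [Q < >]]] >] [P [Q < >] [P [Q < >]]]]

P
Q P
< P > P
< Q P > P
< { } P > P
< { } Q > P
< { } < > > P
< { } < > > Q P
< { } < > > < > P
< { } < > > < > Q
< { } < > > < > < >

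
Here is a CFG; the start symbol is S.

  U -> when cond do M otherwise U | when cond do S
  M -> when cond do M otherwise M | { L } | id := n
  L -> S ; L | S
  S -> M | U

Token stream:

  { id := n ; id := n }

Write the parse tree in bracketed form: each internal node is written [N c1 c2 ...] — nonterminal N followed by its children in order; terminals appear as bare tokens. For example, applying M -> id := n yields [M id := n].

S
M
{ L }
{ S ; L }
{ M ; L }
{ id := n ; L }
{ id := n ; S }
{ id := n ; M }
{ id := n ; id := n }

[S [M { [L [S [M id := n]] ; [L [S [M id := n]]]] }]]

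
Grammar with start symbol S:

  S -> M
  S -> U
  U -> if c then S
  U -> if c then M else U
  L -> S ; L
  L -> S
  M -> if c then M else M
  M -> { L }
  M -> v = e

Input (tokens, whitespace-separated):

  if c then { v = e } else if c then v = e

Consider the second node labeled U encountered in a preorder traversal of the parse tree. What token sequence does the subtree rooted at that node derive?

if c then v = e

[S [U if c then [M { [L [S [M v = e]]] }] else [U if c then [S [M v = e]]]]]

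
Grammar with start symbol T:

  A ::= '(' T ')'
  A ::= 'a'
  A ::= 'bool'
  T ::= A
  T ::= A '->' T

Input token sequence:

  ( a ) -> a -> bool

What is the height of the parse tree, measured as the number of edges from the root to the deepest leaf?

4

[T [A ( [T [A a]] )] -> [T [A a] -> [T [A bool]]]]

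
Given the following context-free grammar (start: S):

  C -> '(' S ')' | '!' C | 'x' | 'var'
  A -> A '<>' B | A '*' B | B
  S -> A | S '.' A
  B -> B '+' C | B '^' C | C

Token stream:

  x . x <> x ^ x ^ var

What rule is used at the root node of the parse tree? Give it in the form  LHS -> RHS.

S -> S '.' A

[S [S [A [B [C x]]]] . [A [A [B [C x]]] <> [B [B [B [C x]] ^ [C x]] ^ [C var]]]]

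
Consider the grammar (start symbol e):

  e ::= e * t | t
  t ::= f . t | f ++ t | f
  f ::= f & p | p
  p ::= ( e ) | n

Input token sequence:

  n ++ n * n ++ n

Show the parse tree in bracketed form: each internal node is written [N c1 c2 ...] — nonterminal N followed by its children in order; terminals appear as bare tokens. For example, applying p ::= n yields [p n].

[e [e [t [f [p n]] ++ [t [f [p n]]]]] * [t [f [p n]] ++ [t [f [p n]]]]]

e
e * t
t * t
f ++ t * t
p ++ t * t
n ++ t * t
n ++ f * t
n ++ p * t
n ++ n * t
n ++ n * f ++ t
n ++ n * p ++ t
n ++ n * n ++ t
n ++ n * n ++ f
n ++ n * n ++ p
n ++ n * n ++ n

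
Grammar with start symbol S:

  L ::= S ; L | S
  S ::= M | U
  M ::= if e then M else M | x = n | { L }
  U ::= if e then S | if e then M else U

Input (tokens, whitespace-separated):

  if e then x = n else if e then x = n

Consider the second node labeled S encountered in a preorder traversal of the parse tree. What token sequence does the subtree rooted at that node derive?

x = n

[S [U if e then [M x = n] else [U if e then [S [M x = n]]]]]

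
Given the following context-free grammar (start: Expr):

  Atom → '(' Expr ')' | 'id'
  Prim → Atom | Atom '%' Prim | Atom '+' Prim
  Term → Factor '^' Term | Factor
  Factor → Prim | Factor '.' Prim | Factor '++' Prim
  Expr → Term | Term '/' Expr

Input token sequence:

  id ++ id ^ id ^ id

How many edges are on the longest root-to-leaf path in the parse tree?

[Expr [Term [Factor [Factor [Prim [Atom id]]] ++ [Prim [Atom id]]] ^ [Term [Factor [Prim [Atom id]]] ^ [Term [Factor [Prim [Atom id]]]]]]]

7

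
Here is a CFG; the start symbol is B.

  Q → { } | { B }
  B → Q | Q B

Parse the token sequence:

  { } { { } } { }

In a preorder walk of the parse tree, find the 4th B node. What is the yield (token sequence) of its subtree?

[B [Q { }] [B [Q { [B [Q { }]] }] [B [Q { }]]]]

{ }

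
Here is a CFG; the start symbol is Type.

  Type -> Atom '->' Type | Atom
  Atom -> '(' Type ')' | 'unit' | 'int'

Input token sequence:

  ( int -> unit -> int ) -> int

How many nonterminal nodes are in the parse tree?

10

[Type [Atom ( [Type [Atom int] -> [Type [Atom unit] -> [Type [Atom int]]]] )] -> [Type [Atom int]]]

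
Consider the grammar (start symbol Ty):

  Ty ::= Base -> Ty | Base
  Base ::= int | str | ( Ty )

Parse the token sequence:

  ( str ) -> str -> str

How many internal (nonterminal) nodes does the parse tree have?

8

[Ty [Base ( [Ty [Base str]] )] -> [Ty [Base str] -> [Ty [Base str]]]]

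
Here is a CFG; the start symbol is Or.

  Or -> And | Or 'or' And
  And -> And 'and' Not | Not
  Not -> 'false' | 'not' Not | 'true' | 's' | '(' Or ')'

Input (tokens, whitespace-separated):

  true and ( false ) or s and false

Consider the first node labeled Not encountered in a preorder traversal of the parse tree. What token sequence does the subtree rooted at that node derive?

[Or [Or [And [And [Not true]] and [Not ( [Or [And [Not false]]] )]]] or [And [And [Not s]] and [Not false]]]

true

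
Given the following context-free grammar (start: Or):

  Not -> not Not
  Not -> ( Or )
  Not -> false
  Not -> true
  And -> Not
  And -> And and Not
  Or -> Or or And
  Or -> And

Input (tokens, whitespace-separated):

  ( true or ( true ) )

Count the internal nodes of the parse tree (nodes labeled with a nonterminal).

12

[Or [And [Not ( [Or [Or [And [Not true]]] or [And [Not ( [Or [And [Not true]]] )]]] )]]]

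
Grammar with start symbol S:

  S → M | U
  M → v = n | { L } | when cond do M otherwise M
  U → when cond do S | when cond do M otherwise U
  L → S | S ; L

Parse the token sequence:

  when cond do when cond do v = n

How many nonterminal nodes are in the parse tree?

[S [U when cond do [S [U when cond do [S [M v = n]]]]]]

6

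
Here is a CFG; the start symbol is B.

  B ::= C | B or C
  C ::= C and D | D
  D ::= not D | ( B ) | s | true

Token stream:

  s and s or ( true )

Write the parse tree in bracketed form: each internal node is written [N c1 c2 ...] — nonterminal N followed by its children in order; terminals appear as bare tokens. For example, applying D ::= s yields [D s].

[B [B [C [C [D s]] and [D s]]] or [C [D ( [B [C [D true]]] )]]]

B
B or C
C or C
C and D or C
D and D or C
s and D or C
s and s or C
s and s or D
s and s or ( B )
s and s or ( C )
s and s or ( D )
s and s or ( true )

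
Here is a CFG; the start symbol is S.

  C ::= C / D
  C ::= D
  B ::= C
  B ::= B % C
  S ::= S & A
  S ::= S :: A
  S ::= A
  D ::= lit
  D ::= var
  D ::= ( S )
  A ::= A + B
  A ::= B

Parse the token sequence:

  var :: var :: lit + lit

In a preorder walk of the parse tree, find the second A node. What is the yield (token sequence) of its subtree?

[S [S [S [A [B [C [D var]]]]] :: [A [B [C [D var]]]]] :: [A [A [B [C [D lit]]]] + [B [C [D lit]]]]]

var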